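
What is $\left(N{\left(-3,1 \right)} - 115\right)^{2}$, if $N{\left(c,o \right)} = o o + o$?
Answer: $12769$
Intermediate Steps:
$N{\left(c,o \right)} = o + o^{2}$ ($N{\left(c,o \right)} = o^{2} + o = o + o^{2}$)
$\left(N{\left(-3,1 \right)} - 115\right)^{2} = \left(1 \left(1 + 1\right) - 115\right)^{2} = \left(1 \cdot 2 - 115\right)^{2} = \left(2 - 115\right)^{2} = \left(-113\right)^{2} = 12769$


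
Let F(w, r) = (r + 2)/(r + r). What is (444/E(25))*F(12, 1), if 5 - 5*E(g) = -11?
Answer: 1665/8 ≈ 208.13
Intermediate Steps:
E(g) = 16/5 (E(g) = 1 - ⅕*(-11) = 1 + 11/5 = 16/5)
F(w, r) = (2 + r)/(2*r) (F(w, r) = (2 + r)/((2*r)) = (2 + r)*(1/(2*r)) = (2 + r)/(2*r))
(444/E(25))*F(12, 1) = (444/(16/5))*((½)*(2 + 1)/1) = (444*(5/16))*((½)*1*3) = (555/4)*(3/2) = 1665/8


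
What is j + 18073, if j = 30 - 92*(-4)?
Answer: 18471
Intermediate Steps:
j = 398 (j = 30 + 368 = 398)
j + 18073 = 398 + 18073 = 18471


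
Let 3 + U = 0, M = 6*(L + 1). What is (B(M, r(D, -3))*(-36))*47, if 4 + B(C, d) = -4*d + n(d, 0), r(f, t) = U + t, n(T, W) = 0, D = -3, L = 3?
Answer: -33840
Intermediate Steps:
M = 24 (M = 6*(3 + 1) = 6*4 = 24)
U = -3 (U = -3 + 0 = -3)
r(f, t) = -3 + t
B(C, d) = -4 - 4*d (B(C, d) = -4 + (-4*d + 0) = -4 - 4*d)
(B(M, r(D, -3))*(-36))*47 = ((-4 - 4*(-3 - 3))*(-36))*47 = ((-4 - 4*(-6))*(-36))*47 = ((-4 + 24)*(-36))*47 = (20*(-36))*47 = -720*47 = -33840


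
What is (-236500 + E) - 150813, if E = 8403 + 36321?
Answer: -342589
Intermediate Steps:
E = 44724
(-236500 + E) - 150813 = (-236500 + 44724) - 150813 = -191776 - 150813 = -342589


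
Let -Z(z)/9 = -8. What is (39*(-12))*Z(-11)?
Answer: -33696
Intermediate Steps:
Z(z) = 72 (Z(z) = -9*(-8) = 72)
(39*(-12))*Z(-11) = (39*(-12))*72 = -468*72 = -33696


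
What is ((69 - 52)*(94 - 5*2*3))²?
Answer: 1183744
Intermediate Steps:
((69 - 52)*(94 - 5*2*3))² = (17*(94 - 10*3))² = (17*(94 - 30))² = (17*64)² = 1088² = 1183744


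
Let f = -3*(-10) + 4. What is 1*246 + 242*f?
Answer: 8474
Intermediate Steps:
f = 34 (f = 30 + 4 = 34)
1*246 + 242*f = 1*246 + 242*34 = 246 + 8228 = 8474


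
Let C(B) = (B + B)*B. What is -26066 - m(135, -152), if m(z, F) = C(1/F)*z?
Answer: -301114567/11552 ≈ -26066.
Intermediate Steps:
C(B) = 2*B**2 (C(B) = (2*B)*B = 2*B**2)
m(z, F) = 2*z/F**2 (m(z, F) = (2*(1/F)**2)*z = (2/F**2)*z = 2*z/F**2)
-26066 - m(135, -152) = -26066 - 2*135/(-152)**2 = -26066 - 2*135/23104 = -26066 - 1*135/11552 = -26066 - 135/11552 = -301114567/11552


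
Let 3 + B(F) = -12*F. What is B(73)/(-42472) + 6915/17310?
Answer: 10296979/24506344 ≈ 0.42018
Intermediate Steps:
B(F) = -3 - 12*F
B(73)/(-42472) + 6915/17310 = (-3 - 12*73)/(-42472) + 6915/17310 = (-3 - 876)*(-1/42472) + 6915*(1/17310) = -879*(-1/42472) + 461/1154 = 879/42472 + 461/1154 = 10296979/24506344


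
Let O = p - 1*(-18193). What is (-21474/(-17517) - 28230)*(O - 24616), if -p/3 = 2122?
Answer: 2107982887668/5839 ≈ 3.6102e+8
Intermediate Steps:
p = -6366 (p = -3*2122 = -6366)
O = 11827 (O = -6366 - 1*(-18193) = -6366 + 18193 = 11827)
(-21474/(-17517) - 28230)*(O - 24616) = (-21474/(-17517) - 28230)*(11827 - 24616) = (-21474*(-1/17517) - 28230)*(-12789) = (7158/5839 - 28230)*(-12789) = -164827812/5839*(-12789) = 2107982887668/5839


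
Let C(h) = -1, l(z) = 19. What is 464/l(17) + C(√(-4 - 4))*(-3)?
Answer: 521/19 ≈ 27.421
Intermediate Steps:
464/l(17) + C(√(-4 - 4))*(-3) = 464/19 - 1*(-3) = 464*(1/19) + 3 = 464/19 + 3 = 521/19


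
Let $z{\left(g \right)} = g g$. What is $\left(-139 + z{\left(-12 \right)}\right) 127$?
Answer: $635$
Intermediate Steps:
$z{\left(g \right)} = g^{2}$
$\left(-139 + z{\left(-12 \right)}\right) 127 = \left(-139 + \left(-12\right)^{2}\right) 127 = \left(-139 + 144\right) 127 = 5 \cdot 127 = 635$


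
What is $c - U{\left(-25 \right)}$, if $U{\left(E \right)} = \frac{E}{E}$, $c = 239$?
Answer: $238$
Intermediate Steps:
$U{\left(E \right)} = 1$
$c - U{\left(-25 \right)} = 239 - 1 = 238$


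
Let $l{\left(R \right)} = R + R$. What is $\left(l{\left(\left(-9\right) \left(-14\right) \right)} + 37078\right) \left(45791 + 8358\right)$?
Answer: $2021382170$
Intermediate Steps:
$l{\left(R \right)} = 2 R$
$\left(l{\left(\left(-9\right) \left(-14\right) \right)} + 37078\right) \left(45791 + 8358\right) = \left(2 \left(\left(-9\right) \left(-14\right)\right) + 37078\right) \left(45791 + 8358\right) = \left(2 \cdot 126 + 37078\right) 54149 = \left(252 + 37078\right) 54149 = 37330 \cdot 54149 = 2021382170$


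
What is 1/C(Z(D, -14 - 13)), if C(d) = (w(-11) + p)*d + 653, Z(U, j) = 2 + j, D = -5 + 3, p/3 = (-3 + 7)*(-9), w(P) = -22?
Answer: 1/3903 ≈ 0.00025621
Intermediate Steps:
p = -108 (p = 3*((-3 + 7)*(-9)) = 3*(4*(-9)) = 3*(-36) = -108)
D = -2
C(d) = 653 - 130*d (C(d) = (-22 - 108)*d + 653 = -130*d + 653 = 653 - 130*d)
1/C(Z(D, -14 - 13)) = 1/(653 - 130*(2 + (-14 - 13))) = 1/(653 - 130*(2 - 27)) = 1/(653 - 130*(-25)) = 1/(653 + 3250) = 1/3903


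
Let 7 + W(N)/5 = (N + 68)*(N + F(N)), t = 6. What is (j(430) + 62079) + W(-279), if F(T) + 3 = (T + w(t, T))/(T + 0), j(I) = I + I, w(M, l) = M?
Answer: 33422497/93 ≈ 3.5938e+5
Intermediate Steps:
j(I) = 2*I
F(T) = -3 + (6 + T)/T (F(T) = -3 + (T + 6)/(T + 0) = -3 + (6 + T)/T)
W(N) = -35 + 5*(68 + N)*(-2 + N + 6/N) (W(N) = -35 + 5*((N + 68)*(N + (-2 + 6/N))) = -35 + 5*((68 + N)*(-2 + N + 6/N)) = -35 + 5*(68 + N)*(-2 + N + 6/N))
(j(430) + 62079) + W(-279) = (2*430 + 62079) + (-685 + 5*(-279)² + 330*(-279) + 2040/(-279)) = (860 + 62079) + (-685 + 5*77841 - 92070 + 2040*(-1/279)) = 62939 + (-685 + 389205 - 92070 - 680/93) = 62939 + 27569170/93 = 33422497/93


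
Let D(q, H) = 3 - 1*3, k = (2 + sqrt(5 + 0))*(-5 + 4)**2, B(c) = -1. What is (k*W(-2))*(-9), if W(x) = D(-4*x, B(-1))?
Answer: 0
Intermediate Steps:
k = 2 + sqrt(5) (k = (2 + sqrt(5))*(-1)**2 = (2 + sqrt(5))*1 = 2 + sqrt(5) ≈ 4.2361)
D(q, H) = 0 (D(q, H) = 3 - 3 = 0)
W(x) = 0
(k*W(-2))*(-9) = ((2 + sqrt(5))*0)*(-9) = 0*(-9) = 0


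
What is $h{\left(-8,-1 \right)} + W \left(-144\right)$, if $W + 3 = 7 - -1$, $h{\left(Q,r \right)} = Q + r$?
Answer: $-729$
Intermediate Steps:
$W = 5$ ($W = -3 + \left(7 - -1\right) = -3 + \left(7 + 1\right) = -3 + 8 = 5$)
$h{\left(-8,-1 \right)} + W \left(-144\right) = \left(-8 - 1\right) + 5 \left(-144\right) = -9 - 720 = -729$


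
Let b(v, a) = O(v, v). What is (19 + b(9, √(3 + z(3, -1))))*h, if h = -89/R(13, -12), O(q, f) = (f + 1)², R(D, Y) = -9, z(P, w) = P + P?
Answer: 10591/9 ≈ 1176.8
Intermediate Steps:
z(P, w) = 2*P
O(q, f) = (1 + f)²
h = 89/9 (h = -89/(-9) = -89*(-⅑) = 89/9 ≈ 9.8889)
b(v, a) = (1 + v)²
(19 + b(9, √(3 + z(3, -1))))*h = (19 + (1 + 9)²)*(89/9) = (19 + 10²)*(89/9) = (19 + 100)*(89/9) = 119*(89/9) = 10591/9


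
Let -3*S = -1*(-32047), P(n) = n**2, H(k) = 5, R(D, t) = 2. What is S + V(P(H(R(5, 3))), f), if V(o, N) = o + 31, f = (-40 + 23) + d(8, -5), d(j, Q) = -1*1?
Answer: -31879/3 ≈ -10626.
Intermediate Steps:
d(j, Q) = -1
f = -18 (f = (-40 + 23) - 1 = -17 - 1 = -18)
V(o, N) = 31 + o
S = -32047/3 (S = -(-1)*(-32047)/3 = -1/3*32047 = -32047/3 ≈ -10682.)
S + V(P(H(R(5, 3))), f) = -32047/3 + (31 + 5**2) = -32047/3 + (31 + 25) = -32047/3 + 56 = -31879/3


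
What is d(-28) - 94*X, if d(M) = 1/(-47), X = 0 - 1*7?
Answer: 30925/47 ≈ 657.98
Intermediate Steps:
X = -7 (X = 0 - 7 = -7)
d(M) = -1/47
d(-28) - 94*X = -1/47 - 94*(-7) = -1/47 - 1*(-658) = -1/47 + 658 = 30925/47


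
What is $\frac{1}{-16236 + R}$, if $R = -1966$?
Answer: $- \frac{1}{18202} \approx -5.4939 \cdot 10^{-5}$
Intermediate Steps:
$\frac{1}{-16236 + R} = \frac{1}{-16236 - 1966} = \frac{1}{-18202} = - \frac{1}{18202}$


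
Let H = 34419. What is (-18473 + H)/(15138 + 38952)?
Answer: 7973/27045 ≈ 0.29481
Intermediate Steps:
(-18473 + H)/(15138 + 38952) = (-18473 + 34419)/(15138 + 38952) = 15946/54090 = 15946*(1/54090) = 7973/27045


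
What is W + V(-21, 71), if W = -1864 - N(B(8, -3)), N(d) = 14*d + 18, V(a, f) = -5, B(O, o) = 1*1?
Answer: -1901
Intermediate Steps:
B(O, o) = 1
N(d) = 18 + 14*d
W = -1896 (W = -1864 - (18 + 14*1) = -1864 - (18 + 14) = -1864 - 1*32 = -1864 - 32 = -1896)
W + V(-21, 71) = -1896 - 5 = -1901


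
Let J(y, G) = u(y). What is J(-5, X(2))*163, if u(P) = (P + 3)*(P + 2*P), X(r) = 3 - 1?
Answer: 4890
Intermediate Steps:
X(r) = 2
u(P) = 3*P*(3 + P) (u(P) = (3 + P)*(3*P) = 3*P*(3 + P))
J(y, G) = 3*y*(3 + y)
J(-5, X(2))*163 = (3*(-5)*(3 - 5))*163 = (3*(-5)*(-2))*163 = 30*163 = 4890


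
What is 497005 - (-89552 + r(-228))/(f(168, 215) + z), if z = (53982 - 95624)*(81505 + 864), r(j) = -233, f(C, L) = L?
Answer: 1704731962409630/3430009683 ≈ 4.9701e+5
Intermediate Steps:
z = -3430009898 (z = -41642*82369 = -3430009898)
497005 - (-89552 + r(-228))/(f(168, 215) + z) = 497005 - (-89552 - 233)/(215 - 3430009898) = 497005 - (-89785)/(-3430009683) = 497005 - (-89785)*(-1)/3430009683 = 497005 - 1*89785/3430009683 = 497005 - 89785/3430009683 = 1704731962409630/3430009683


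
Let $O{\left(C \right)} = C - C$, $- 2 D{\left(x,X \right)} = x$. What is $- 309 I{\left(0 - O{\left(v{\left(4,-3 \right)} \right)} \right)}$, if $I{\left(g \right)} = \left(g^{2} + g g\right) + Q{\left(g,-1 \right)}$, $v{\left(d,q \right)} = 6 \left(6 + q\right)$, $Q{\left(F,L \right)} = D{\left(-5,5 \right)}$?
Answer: $- \frac{1545}{2} \approx -772.5$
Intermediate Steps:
$D{\left(x,X \right)} = - \frac{x}{2}$
$Q{\left(F,L \right)} = \frac{5}{2}$ ($Q{\left(F,L \right)} = \left(- \frac{1}{2}\right) \left(-5\right) = \frac{5}{2}$)
$v{\left(d,q \right)} = 36 + 6 q$
$O{\left(C \right)} = 0$
$I{\left(g \right)} = \frac{5}{2} + 2 g^{2}$ ($I{\left(g \right)} = \left(g^{2} + g g\right) + \frac{5}{2} = \left(g^{2} + g^{2}\right) + \frac{5}{2} = 2 g^{2} + \frac{5}{2} = \frac{5}{2} + 2 g^{2}$)
$- 309 I{\left(0 - O{\left(v{\left(4,-3 \right)} \right)} \right)} = - 309 \left(\frac{5}{2} + 2 \left(0 - 0\right)^{2}\right) = - 309 \left(\frac{5}{2} + 2 \left(0 + 0\right)^{2}\right) = - 309 \left(\frac{5}{2} + 2 \cdot 0^{2}\right) = - 309 \left(\frac{5}{2} + 2 \cdot 0\right) = - 309 \left(\frac{5}{2} + 0\right) = \left(-309\right) \frac{5}{2} = - \frac{1545}{2}$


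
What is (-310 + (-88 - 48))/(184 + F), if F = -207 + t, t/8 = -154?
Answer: 446/1255 ≈ 0.35538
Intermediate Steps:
t = -1232 (t = 8*(-154) = -1232)
F = -1439 (F = -207 - 1232 = -1439)
(-310 + (-88 - 48))/(184 + F) = (-310 + (-88 - 48))/(184 - 1439) = (-310 - 136)/(-1255) = -446*(-1/1255) = 446/1255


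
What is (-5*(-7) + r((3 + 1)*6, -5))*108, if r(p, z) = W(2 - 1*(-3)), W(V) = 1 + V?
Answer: 4428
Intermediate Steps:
r(p, z) = 6 (r(p, z) = 1 + (2 - 1*(-3)) = 1 + (2 + 3) = 1 + 5 = 6)
(-5*(-7) + r((3 + 1)*6, -5))*108 = (-5*(-7) + 6)*108 = (35 + 6)*108 = 41*108 = 4428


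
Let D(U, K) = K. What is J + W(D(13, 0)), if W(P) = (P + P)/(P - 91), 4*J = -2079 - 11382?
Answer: -13461/4 ≈ -3365.3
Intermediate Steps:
J = -13461/4 (J = (-2079 - 11382)/4 = (¼)*(-13461) = -13461/4 ≈ -3365.3)
W(P) = 2*P/(-91 + P) (W(P) = (2*P)/(-91 + P) = 2*P/(-91 + P))
J + W(D(13, 0)) = -13461/4 + 2*0/(-91 + 0) = -13461/4 + 2*0/(-91) = -13461/4 + 2*0*(-1/91) = -13461/4 + 0 = -13461/4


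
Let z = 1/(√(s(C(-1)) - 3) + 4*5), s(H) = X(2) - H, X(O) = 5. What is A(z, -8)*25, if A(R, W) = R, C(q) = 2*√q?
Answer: 25*(20 - √(2 - 2*I))*(199 - I)/79204 ≈ 1.1589 + 0.034603*I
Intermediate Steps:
s(H) = 5 - H
z = 1/(20 + √(2 - 2*I)) (z = 1/(√((5 - 2*√(-1)) - 3) + 4*5) = 1/(√((5 - 2*I) - 3) + 20) = 1/(√(2 - 2*I) + 20) = 1/(20 + √(2 - 2*I)) ≈ 0.046354 + 0.0013841*I)
A(z, -8)*25 = ((20 - √(2 - 2*I))*(199 - I)/79204)*25 = 25*(20 - √(2 - 2*I))*(199 - I)/79204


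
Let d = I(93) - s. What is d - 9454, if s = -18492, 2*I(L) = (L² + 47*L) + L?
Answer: 31189/2 ≈ 15595.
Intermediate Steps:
I(L) = L²/2 + 24*L (I(L) = ((L² + 47*L) + L)/2 = (L² + 48*L)/2 = L²/2 + 24*L)
d = 50097/2 (d = (½)*93*(48 + 93) - 1*(-18492) = (½)*93*141 + 18492 = 13113/2 + 18492 = 50097/2 ≈ 25049.)
d - 9454 = 50097/2 - 9454 = 31189/2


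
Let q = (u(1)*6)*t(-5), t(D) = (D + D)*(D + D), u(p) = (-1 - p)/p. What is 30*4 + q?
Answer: -1080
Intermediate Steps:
u(p) = (-1 - p)/p
t(D) = 4*D² (t(D) = (2*D)*(2*D) = 4*D²)
q = -1200 (q = (((-1 - 1*1)/1)*6)*(4*(-5)²) = ((1*(-1 - 1))*6)*(4*25) = ((1*(-2))*6)*100 = -2*6*100 = -12*100 = -1200)
30*4 + q = 30*4 - 1200 = 120 - 1200 = -1080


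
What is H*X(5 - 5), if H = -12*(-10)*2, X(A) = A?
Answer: 0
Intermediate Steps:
H = 240 (H = 120*2 = 240)
H*X(5 - 5) = 240*(5 - 5) = 240*0 = 0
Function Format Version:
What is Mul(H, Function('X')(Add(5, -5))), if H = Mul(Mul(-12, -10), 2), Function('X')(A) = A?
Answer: 0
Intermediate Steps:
H = 240 (H = Mul(120, 2) = 240)
Mul(H, Function('X')(Add(5, -5))) = Mul(240, Add(5, -5)) = Mul(240, 0) = 0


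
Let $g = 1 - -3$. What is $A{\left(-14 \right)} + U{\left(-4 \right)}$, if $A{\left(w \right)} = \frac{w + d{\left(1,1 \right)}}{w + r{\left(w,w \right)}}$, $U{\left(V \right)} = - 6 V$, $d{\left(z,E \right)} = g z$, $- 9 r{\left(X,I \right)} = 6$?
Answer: $\frac{543}{22} \approx 24.682$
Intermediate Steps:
$g = 4$ ($g = 1 + 3 = 4$)
$r{\left(X,I \right)} = - \frac{2}{3}$ ($r{\left(X,I \right)} = \left(- \frac{1}{9}\right) 6 = - \frac{2}{3}$)
$d{\left(z,E \right)} = 4 z$
$A{\left(w \right)} = \frac{4 + w}{- \frac{2}{3} + w}$ ($A{\left(w \right)} = \frac{w + 4 \cdot 1}{w - \frac{2}{3}} = \frac{w + 4}{- \frac{2}{3} + w} = \frac{4 + w}{- \frac{2}{3} + w}$)
$A{\left(-14 \right)} + U{\left(-4 \right)} = \frac{3 \left(4 - 14\right)}{-2 + 3 \left(-14\right)} - -24 = 3 \frac{1}{-2 - 42} \left(-10\right) + 24 = 3 \frac{1}{-44} \left(-10\right) + 24 = 3 \left(- \frac{1}{44}\right) \left(-10\right) + 24 = \frac{15}{22} + 24 = \frac{543}{22}$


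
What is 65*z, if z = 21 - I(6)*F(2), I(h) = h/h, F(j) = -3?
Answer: 1560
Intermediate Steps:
I(h) = 1
z = 24 (z = 21 - (-3) = 21 - 1*(-3) = 21 + 3 = 24)
65*z = 65*24 = 1560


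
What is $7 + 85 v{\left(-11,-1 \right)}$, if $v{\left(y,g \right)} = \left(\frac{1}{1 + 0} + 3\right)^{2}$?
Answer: $1367$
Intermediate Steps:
$v{\left(y,g \right)} = 16$ ($v{\left(y,g \right)} = \left(1^{-1} + 3\right)^{2} = \left(1 + 3\right)^{2} = 4^{2} = 16$)
$7 + 85 v{\left(-11,-1 \right)} = 7 + 85 \cdot 16 = 7 + 1360 = 1367$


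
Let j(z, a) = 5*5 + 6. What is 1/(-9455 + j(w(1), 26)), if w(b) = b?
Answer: -1/9424 ≈ -0.00010611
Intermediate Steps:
j(z, a) = 31 (j(z, a) = 25 + 6 = 31)
1/(-9455 + j(w(1), 26)) = 1/(-9455 + 31) = 1/(-9424) = -1/9424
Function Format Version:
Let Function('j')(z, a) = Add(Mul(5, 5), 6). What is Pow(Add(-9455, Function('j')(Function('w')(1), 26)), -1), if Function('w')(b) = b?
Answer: Rational(-1, 9424) ≈ -0.00010611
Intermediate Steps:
Function('j')(z, a) = 31 (Function('j')(z, a) = Add(25, 6) = 31)
Pow(Add(-9455, Function('j')(Function('w')(1), 26)), -1) = Pow(Add(-9455, 31), -1) = Pow(-9424, -1) = Rational(-1, 9424)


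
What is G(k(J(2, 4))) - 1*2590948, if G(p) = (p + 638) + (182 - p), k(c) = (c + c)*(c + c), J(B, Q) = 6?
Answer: -2590128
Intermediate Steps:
k(c) = 4*c² (k(c) = (2*c)*(2*c) = 4*c²)
G(p) = 820 (G(p) = (638 + p) + (182 - p) = 820)
G(k(J(2, 4))) - 1*2590948 = 820 - 1*2590948 = 820 - 2590948 = -2590128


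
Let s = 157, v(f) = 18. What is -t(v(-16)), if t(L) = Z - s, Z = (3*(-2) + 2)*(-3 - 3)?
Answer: 133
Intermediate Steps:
Z = 24 (Z = (-6 + 2)*(-6) = -4*(-6) = 24)
t(L) = -133 (t(L) = 24 - 1*157 = 24 - 157 = -133)
-t(v(-16)) = -1*(-133) = 133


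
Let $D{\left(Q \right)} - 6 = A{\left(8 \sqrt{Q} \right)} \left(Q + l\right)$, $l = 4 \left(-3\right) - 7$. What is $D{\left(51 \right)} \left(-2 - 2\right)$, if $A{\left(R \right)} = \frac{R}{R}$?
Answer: $-152$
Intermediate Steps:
$l = -19$ ($l = -12 - 7 = -19$)
$A{\left(R \right)} = 1$
$D{\left(Q \right)} = -13 + Q$ ($D{\left(Q \right)} = 6 + 1 \left(Q - 19\right) = 6 + 1 \left(-19 + Q\right) = 6 + \left(-19 + Q\right) = -13 + Q$)
$D{\left(51 \right)} \left(-2 - 2\right) = \left(-13 + 51\right) \left(-2 - 2\right) = 38 \left(-4\right) = -152$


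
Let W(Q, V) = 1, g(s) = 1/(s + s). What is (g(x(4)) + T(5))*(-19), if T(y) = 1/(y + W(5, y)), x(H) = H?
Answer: -133/24 ≈ -5.5417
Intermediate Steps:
g(s) = 1/(2*s)
T(y) = 1/(1 + y) (T(y) = 1/(y + 1) = 1/(1 + y))
(g(x(4)) + T(5))*(-19) = ((½)/4 + 1/(1 + 5))*(-19) = ((½)*(¼) + 1/6)*(-19) = (⅛ + ⅙)*(-19) = (7/24)*(-19) = -133/24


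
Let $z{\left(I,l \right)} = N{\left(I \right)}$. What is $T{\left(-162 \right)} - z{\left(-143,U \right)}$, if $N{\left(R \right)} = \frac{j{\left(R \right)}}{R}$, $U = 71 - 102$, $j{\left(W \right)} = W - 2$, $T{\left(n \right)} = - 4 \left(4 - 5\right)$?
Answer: $\frac{427}{143} \approx 2.986$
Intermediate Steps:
$T{\left(n \right)} = 4$ ($T{\left(n \right)} = \left(-4\right) \left(-1\right) = 4$)
$j{\left(W \right)} = -2 + W$
$U = -31$ ($U = 71 - 102 = -31$)
$N{\left(R \right)} = \frac{-2 + R}{R}$
$z{\left(I,l \right)} = \frac{-2 + I}{I}$
$T{\left(-162 \right)} - z{\left(-143,U \right)} = 4 - \frac{-2 - 143}{-143} = 4 - \left(- \frac{1}{143}\right) \left(-145\right) = 4 - \frac{145}{143} = \frac{427}{143}$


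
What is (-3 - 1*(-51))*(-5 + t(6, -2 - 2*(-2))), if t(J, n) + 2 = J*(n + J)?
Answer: 1968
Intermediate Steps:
t(J, n) = -2 + J*(J + n) (t(J, n) = -2 + J*(n + J) = -2 + J*(J + n))
(-3 - 1*(-51))*(-5 + t(6, -2 - 2*(-2))) = (-3 - 1*(-51))*(-5 + (-2 + 6² + 6*(-2 - 2*(-2)))) = (-3 + 51)*(-5 + (-2 + 36 + 6*(-2 + 4))) = 48*(-5 + (-2 + 36 + 6*2)) = 48*(-5 + (-2 + 36 + 12)) = 48*(-5 + 46) = 48*41 = 1968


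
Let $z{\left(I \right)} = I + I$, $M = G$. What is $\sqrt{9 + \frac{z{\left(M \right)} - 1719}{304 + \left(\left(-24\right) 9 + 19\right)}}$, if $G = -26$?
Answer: $\frac{2 i \sqrt{21614}}{107} \approx 2.748 i$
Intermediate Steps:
$M = -26$
$z{\left(I \right)} = 2 I$
$\sqrt{9 + \frac{z{\left(M \right)} - 1719}{304 + \left(\left(-24\right) 9 + 19\right)}} = \sqrt{9 + \frac{2 \left(-26\right) - 1719}{304 + \left(\left(-24\right) 9 + 19\right)}} = \sqrt{9 + \frac{-52 - 1719}{304 + \left(-216 + 19\right)}} = \sqrt{9 - \frac{1771}{304 - 197}} = \sqrt{9 - \frac{1771}{107}} = \sqrt{- \frac{808}{107}} = \frac{2 i \sqrt{21614}}{107}$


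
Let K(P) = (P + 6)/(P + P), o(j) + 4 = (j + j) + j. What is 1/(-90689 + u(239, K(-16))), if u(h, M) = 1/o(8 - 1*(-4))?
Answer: -32/2902047 ≈ -1.1027e-5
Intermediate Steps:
o(j) = -4 + 3*j (o(j) = -4 + ((j + j) + j) = -4 + (2*j + j) = -4 + 3*j)
K(P) = (6 + P)/(2*P) (K(P) = (6 + P)/((2*P)) = (6 + P)*(1/(2*P)) = (6 + P)/(2*P))
u(h, M) = 1/32 (u(h, M) = 1/(-4 + 3*(8 - 1*(-4))) = 1/(-4 + 3*(8 + 4)) = 1/(-4 + 3*12) = 1/(-4 + 36) = 1/32)
1/(-90689 + u(239, K(-16))) = 1/(-90689 + 1/32) = 1/(-2902047/32) = -32/2902047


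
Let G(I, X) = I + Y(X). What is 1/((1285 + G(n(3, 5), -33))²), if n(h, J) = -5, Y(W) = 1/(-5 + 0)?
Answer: 25/40947201 ≈ 6.1054e-7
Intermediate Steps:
Y(W) = -⅕ (Y(W) = 1/(-5) = -⅕)
G(I, X) = -⅕ + I (G(I, X) = I - ⅕ = -⅕ + I)
1/((1285 + G(n(3, 5), -33))²) = 1/((1285 + (-⅕ - 5))²) = 1/((1285 - 26/5)²) = 1/((6399/5)²) = 1/(40947201/25) = 25/40947201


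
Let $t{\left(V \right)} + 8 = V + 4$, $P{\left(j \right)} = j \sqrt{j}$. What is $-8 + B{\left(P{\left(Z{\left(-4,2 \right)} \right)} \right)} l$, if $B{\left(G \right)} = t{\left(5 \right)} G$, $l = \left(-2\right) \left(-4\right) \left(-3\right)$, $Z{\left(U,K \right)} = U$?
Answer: $-8 + 192 i \approx -8.0 + 192.0 i$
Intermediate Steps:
$P{\left(j \right)} = j^{\frac{3}{2}}$
$l = -24$ ($l = 8 \left(-3\right) = -24$)
$t{\left(V \right)} = -4 + V$ ($t{\left(V \right)} = -8 + \left(V + 4\right) = -8 + \left(4 + V\right) = -4 + V$)
$B{\left(G \right)} = G$ ($B{\left(G \right)} = \left(-4 + 5\right) G = 1 G = G$)
$-8 + B{\left(P{\left(Z{\left(-4,2 \right)} \right)} \right)} l = -8 + \left(-4\right)^{\frac{3}{2}} \left(-24\right) = -8 + - 8 i \left(-24\right) = -8 + 192 i$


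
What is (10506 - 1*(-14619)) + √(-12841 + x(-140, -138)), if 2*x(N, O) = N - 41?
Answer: 25125 + I*√51726/2 ≈ 25125.0 + 113.72*I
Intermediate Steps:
x(N, O) = -41/2 + N/2 (x(N, O) = (N - 41)/2 = (-41 + N)/2 = -41/2 + N/2)
(10506 - 1*(-14619)) + √(-12841 + x(-140, -138)) = (10506 - 1*(-14619)) + √(-12841 + (-41/2 + (½)*(-140))) = (10506 + 14619) + √(-12841 + (-41/2 - 70)) = 25125 + √(-12841 - 181/2) = 25125 + √(-25863/2) = 25125 + I*√51726/2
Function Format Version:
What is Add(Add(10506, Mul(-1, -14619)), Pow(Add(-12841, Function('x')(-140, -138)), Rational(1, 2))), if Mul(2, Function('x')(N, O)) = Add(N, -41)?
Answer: Add(25125, Mul(Rational(1, 2), I, Pow(51726, Rational(1, 2)))) ≈ Add(25125., Mul(113.72, I))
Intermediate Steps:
Function('x')(N, O) = Add(Rational(-41, 2), Mul(Rational(1, 2), N)) (Function('x')(N, O) = Mul(Rational(1, 2), Add(N, -41)) = Mul(Rational(1, 2), Add(-41, N)) = Add(Rational(-41, 2), Mul(Rational(1, 2), N)))
Add(Add(10506, Mul(-1, -14619)), Pow(Add(-12841, Function('x')(-140, -138)), Rational(1, 2))) = Add(Add(10506, Mul(-1, -14619)), Pow(Add(-12841, Add(Rational(-41, 2), Mul(Rational(1, 2), -140))), Rational(1, 2))) = Add(Add(10506, 14619), Pow(Add(-12841, Add(Rational(-41, 2), -70)), Rational(1, 2))) = Add(25125, Pow(Add(-12841, Rational(-181, 2)), Rational(1, 2))) = Add(25125, Pow(Rational(-25863, 2), Rational(1, 2))) = Add(25125, Mul(Rational(1, 2), I, Pow(51726, Rational(1, 2))))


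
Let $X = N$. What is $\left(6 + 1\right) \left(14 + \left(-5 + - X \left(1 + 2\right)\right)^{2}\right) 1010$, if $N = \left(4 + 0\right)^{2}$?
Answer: $19958610$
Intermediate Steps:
$N = 16$ ($N = 4^{2} = 16$)
$X = 16$
$\left(6 + 1\right) \left(14 + \left(-5 + - X \left(1 + 2\right)\right)^{2}\right) 1010 = \left(6 + 1\right) \left(14 + \left(-5 + \left(-1\right) 16 \left(1 + 2\right)\right)^{2}\right) 1010 = 7 \left(14 + \left(-5 - 48\right)^{2}\right) 1010 = 7 \left(14 + \left(-53\right)^{2}\right) 1010 = 7 \left(14 + 2809\right) 1010 = 7 \cdot 2823 \cdot 1010 = 19761 \cdot 1010 = 19958610$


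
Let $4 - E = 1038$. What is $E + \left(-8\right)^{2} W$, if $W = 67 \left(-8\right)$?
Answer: $-35338$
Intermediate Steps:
$E = -1034$ ($E = 4 - 1038 = -1034$)
$W = -536$
$E + \left(-8\right)^{2} W = -1034 + \left(-8\right)^{2} \left(-536\right) = -1034 + 64 \left(-536\right) = -1034 - 34304 = -35338$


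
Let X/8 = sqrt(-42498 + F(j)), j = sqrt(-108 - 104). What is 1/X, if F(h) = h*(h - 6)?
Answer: sqrt(2)/(16*sqrt(-21355 - 6*I*sqrt(53))) ≈ 6.1859e-7 + 0.00060485*I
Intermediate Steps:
j = 2*I*sqrt(53) (j = sqrt(-212) = 2*I*sqrt(53) ≈ 14.56*I)
F(h) = h*(-6 + h)
X = 8*sqrt(-42498 + 2*I*sqrt(53)*(-6 + 2*I*sqrt(53))) (X = 8*sqrt(-42498 + (2*I*sqrt(53))*(-6 + 2*I*sqrt(53))) = 8*sqrt(-42498 + 2*I*sqrt(53)*(-6 + 2*I*sqrt(53))) ≈ 1.6909 - 1653.3*I)
1/X = 1/(8*sqrt(-42710 - 12*I*sqrt(53)))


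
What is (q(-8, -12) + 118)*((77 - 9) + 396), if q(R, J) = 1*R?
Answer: 51040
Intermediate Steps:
q(R, J) = R
(q(-8, -12) + 118)*((77 - 9) + 396) = (-8 + 118)*((77 - 9) + 396) = 110*(68 + 396) = 110*464 = 51040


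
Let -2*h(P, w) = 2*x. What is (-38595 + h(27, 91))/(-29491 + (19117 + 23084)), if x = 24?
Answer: -38619/12710 ≈ -3.0385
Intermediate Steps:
h(P, w) = -24
(-38595 + h(27, 91))/(-29491 + (19117 + 23084)) = (-38595 - 24)/(-29491 + (19117 + 23084)) = -38619/(-29491 + 42201) = -38619/12710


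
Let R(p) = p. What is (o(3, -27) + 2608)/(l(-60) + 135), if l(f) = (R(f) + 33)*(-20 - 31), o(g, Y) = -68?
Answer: 635/378 ≈ 1.6799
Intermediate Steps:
l(f) = -1683 - 51*f (l(f) = (f + 33)*(-20 - 31) = (33 + f)*(-51) = -1683 - 51*f)
(o(3, -27) + 2608)/(l(-60) + 135) = (-68 + 2608)/((-1683 - 51*(-60)) + 135) = 2540/((-1683 + 3060) + 135) = 2540/(1377 + 135) = 2540/1512 = 2540*(1/1512) = 635/378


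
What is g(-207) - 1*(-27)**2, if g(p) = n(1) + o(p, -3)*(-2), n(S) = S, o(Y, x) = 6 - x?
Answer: -746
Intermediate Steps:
g(p) = -17 (g(p) = 1 + (6 - 1*(-3))*(-2) = 1 + (6 + 3)*(-2) = 1 + 9*(-2) = 1 - 18 = -17)
g(-207) - 1*(-27)**2 = -17 - 1*(-27)**2 = -17 - 1*729 = -17 - 729 = -746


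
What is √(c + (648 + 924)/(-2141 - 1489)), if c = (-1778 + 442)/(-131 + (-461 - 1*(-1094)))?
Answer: I*√589727010/13805 ≈ 1.7591*I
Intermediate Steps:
c = -668/251 (c = -1336/(-131 + (-461 + 1094)) = -1336/(-131 + 633) = -1336/502 = -1336*1/502 = -668/251 ≈ -2.6614)
√(c + (648 + 924)/(-2141 - 1489)) = √(-668/251 + (648 + 924)/(-2141 - 1489)) = √(-668/251 + 1572/(-3630)) = √(-668/251 + 1572*(-1/3630)) = √(-668/251 - 262/605) = √(-469902/151855) = I*√589727010/13805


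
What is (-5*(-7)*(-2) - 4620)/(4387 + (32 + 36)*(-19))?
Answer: -938/619 ≈ -1.5153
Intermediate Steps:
(-5*(-7)*(-2) - 4620)/(4387 + (32 + 36)*(-19)) = (35*(-2) - 4620)/(4387 + 68*(-19)) = (-70 - 4620)/(4387 - 1292) = -4690/3095 = -4690*1/3095 = -938/619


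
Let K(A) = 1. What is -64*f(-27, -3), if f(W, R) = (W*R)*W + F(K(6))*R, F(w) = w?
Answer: 140160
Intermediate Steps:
f(W, R) = R + R*W**2 (f(W, R) = (W*R)*W + 1*R = (R*W)*W + R = R*W**2 + R = R + R*W**2)
-64*f(-27, -3) = -(-192)*(1 + (-27)**2) = -(-192)*(1 + 729) = -(-192)*730 = -64*(-2190) = 140160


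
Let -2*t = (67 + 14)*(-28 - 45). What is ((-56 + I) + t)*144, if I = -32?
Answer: 413064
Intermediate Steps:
t = 5913/2 (t = -(67 + 14)*(-28 - 45)/2 = -81*(-73)/2 = -1/2*(-5913) = 5913/2 ≈ 2956.5)
((-56 + I) + t)*144 = ((-56 - 32) + 5913/2)*144 = (-88 + 5913/2)*144 = (5737/2)*144 = 413064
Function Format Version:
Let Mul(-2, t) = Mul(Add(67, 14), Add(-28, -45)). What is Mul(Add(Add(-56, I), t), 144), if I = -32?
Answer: 413064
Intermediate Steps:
t = Rational(5913, 2) (t = Mul(Rational(-1, 2), Mul(Add(67, 14), Add(-28, -45))) = Mul(Rational(-1, 2), Mul(81, -73)) = Mul(Rational(-1, 2), -5913) = Rational(5913, 2) ≈ 2956.5)
Mul(Add(Add(-56, I), t), 144) = Mul(Add(Add(-56, -32), Rational(5913, 2)), 144) = Mul(Add(-88, Rational(5913, 2)), 144) = Mul(Rational(5737, 2), 144) = 413064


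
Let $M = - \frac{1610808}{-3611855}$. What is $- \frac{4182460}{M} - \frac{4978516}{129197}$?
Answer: $- \frac{487928656773642757}{52027890294} \approx -9.3782 \cdot 10^{6}$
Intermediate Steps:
$M = \frac{1610808}{3611855}$ ($M = \left(-1610808\right) \left(- \frac{1}{3611855}\right) = \frac{1610808}{3611855} \approx 0.44598$)
$- \frac{4182460}{M} - \frac{4978516}{129197} = - \frac{4182460}{\frac{1610808}{3611855}} - \frac{4978516}{129197} = \left(-4182460\right) \frac{3611855}{1610808} - \frac{4978516}{129197} = - \frac{3776609765825}{402702} - \frac{4978516}{129197} = - \frac{487928656773642757}{52027890294}$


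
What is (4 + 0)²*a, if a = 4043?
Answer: 64688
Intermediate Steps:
(4 + 0)²*a = (4 + 0)²*4043 = 4²*4043 = 16*4043 = 64688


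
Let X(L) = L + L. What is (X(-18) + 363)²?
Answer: 106929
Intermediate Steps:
X(L) = 2*L
(X(-18) + 363)² = (2*(-18) + 363)² = (-36 + 363)² = 327² = 106929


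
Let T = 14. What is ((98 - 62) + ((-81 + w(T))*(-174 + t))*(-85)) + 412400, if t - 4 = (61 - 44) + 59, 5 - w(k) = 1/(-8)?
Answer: -775221/4 ≈ -1.9381e+5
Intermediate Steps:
w(k) = 41/8 (w(k) = 5 - 1/(-8) = 5 - 1*(-⅛) = 5 + ⅛ = 41/8)
t = 80 (t = 4 + ((61 - 44) + 59) = 4 + (17 + 59) = 4 + 76 = 80)
((98 - 62) + ((-81 + w(T))*(-174 + t))*(-85)) + 412400 = ((98 - 62) + ((-81 + 41/8)*(-174 + 80))*(-85)) + 412400 = (36 - 607/8*(-94)*(-85)) + 412400 = (36 + (28529/4)*(-85)) + 412400 = (36 - 2424965/4) + 412400 = -2424821/4 + 412400 = -775221/4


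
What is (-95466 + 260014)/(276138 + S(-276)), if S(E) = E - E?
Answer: 82274/138069 ≈ 0.59589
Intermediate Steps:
S(E) = 0
(-95466 + 260014)/(276138 + S(-276)) = (-95466 + 260014)/(276138 + 0) = 164548/276138 = 164548*(1/276138) = 82274/138069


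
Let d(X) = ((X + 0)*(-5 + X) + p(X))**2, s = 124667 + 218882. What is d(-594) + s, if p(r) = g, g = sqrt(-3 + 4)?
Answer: 126598964798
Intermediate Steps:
s = 343549
g = 1 (g = sqrt(1) = 1)
p(r) = 1
d(X) = (1 + X*(-5 + X))**2 (d(X) = ((X + 0)*(-5 + X) + 1)**2 = (X*(-5 + X) + 1)**2 = (1 + X*(-5 + X))**2)
d(-594) + s = (1 + (-594)**2 - 5*(-594))**2 + 343549 = (1 + 352836 + 2970)**2 + 343549 = 355807**2 + 343549 = 126598621249 + 343549 = 126598964798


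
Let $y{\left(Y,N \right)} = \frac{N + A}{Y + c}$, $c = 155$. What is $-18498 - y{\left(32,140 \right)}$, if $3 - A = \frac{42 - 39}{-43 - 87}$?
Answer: $- \frac{449704973}{24310} \approx -18499.0$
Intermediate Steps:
$A = \frac{393}{130}$ ($A = 3 - \frac{42 - 39}{-43 - 87} = 3 - \frac{3}{-130} = 3 - 3 \left(- \frac{1}{130}\right) = 3 - - \frac{3}{130} = 3 + \frac{3}{130} = \frac{393}{130} \approx 3.0231$)
$y{\left(Y,N \right)} = \frac{\frac{393}{130} + N}{155 + Y}$ ($y{\left(Y,N \right)} = \frac{N + \frac{393}{130}}{Y + 155} = \frac{\frac{393}{130} + N}{155 + Y}$)
$-18498 - y{\left(32,140 \right)} = -18498 - \frac{\frac{393}{130} + 140}{155 + 32} = -18498 - \frac{1}{187} \cdot \frac{18593}{130} = -18498 - \frac{18593}{24310} = - \frac{449704973}{24310}$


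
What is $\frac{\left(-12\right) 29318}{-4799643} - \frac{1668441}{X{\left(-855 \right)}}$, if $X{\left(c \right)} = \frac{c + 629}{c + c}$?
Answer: $- \frac{2282257519218719}{180786553} \approx -1.2624 \cdot 10^{7}$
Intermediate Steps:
$X{\left(c \right)} = \frac{629 + c}{2 c}$
$\frac{\left(-12\right) 29318}{-4799643} - \frac{1668441}{X{\left(-855 \right)}} = \frac{\left(-12\right) 29318}{-4799643} - \frac{1668441}{\frac{1}{2} \frac{1}{-855} \left(629 - 855\right)} = \left(-351816\right) \left(- \frac{1}{4799643}\right) - \frac{1668441}{\frac{1}{2} \left(- \frac{1}{855}\right) \left(-226\right)} = \frac{117272}{1599881} - \frac{1668441}{\frac{113}{855}} = \frac{117272}{1599881} - \frac{1426517055}{113} = - \frac{2282257519218719}{180786553}$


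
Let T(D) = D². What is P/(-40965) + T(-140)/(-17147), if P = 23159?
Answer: -1200021373/702426855 ≈ -1.7084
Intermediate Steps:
P/(-40965) + T(-140)/(-17147) = 23159/(-40965) + (-140)²/(-17147) = 23159*(-1/40965) + 19600*(-1/17147) = -23159/40965 - 19600/17147 = -1200021373/702426855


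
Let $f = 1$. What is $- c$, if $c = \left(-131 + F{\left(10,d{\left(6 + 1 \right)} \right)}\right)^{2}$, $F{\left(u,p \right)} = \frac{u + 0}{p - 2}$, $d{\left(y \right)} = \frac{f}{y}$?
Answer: $- \frac{3143529}{169} \approx -18601.0$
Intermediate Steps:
$d{\left(y \right)} = \frac{1}{y}$ ($d{\left(y \right)} = 1 \frac{1}{y} = \frac{1}{y}$)
$F{\left(u,p \right)} = \frac{u}{-2 + p}$
$c = \frac{3143529}{169}$ ($c = \left(-131 + \frac{10}{-2 + \frac{1}{6 + 1}}\right)^{2} = \left(-131 + \frac{10}{-2 + \frac{1}{7}}\right)^{2} = \left(-131 + \frac{10}{- \frac{13}{7}}\right)^{2} = \left(-131 + 10 \left(- \frac{7}{13}\right)\right)^{2} = \left(-131 - \frac{70}{13}\right)^{2} = \left(- \frac{1773}{13}\right)^{2} = \frac{3143529}{169} \approx 18601.0$)
$- c = \left(-1\right) \frac{3143529}{169} = - \frac{3143529}{169}$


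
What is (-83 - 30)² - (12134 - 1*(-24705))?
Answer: -24070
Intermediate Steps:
(-83 - 30)² - (12134 - 1*(-24705)) = (-113)² - (12134 + 24705) = 12769 - 1*36839 = 12769 - 36839 = -24070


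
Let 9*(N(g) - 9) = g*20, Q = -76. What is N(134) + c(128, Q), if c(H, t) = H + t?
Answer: 3229/9 ≈ 358.78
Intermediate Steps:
N(g) = 9 + 20*g/9 (N(g) = 9 + (g*20)/9 = 9 + (20*g)/9 = 9 + 20*g/9)
N(134) + c(128, Q) = (9 + (20/9)*134) + (128 - 76) = (9 + 2680/9) + 52 = 2761/9 + 52 = 3229/9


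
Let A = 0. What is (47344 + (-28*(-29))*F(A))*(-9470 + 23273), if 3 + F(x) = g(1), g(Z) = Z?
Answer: 631073160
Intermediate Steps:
F(x) = -2 (F(x) = -3 + 1 = -2)
(47344 + (-28*(-29))*F(A))*(-9470 + 23273) = (47344 - 28*(-29)*(-2))*(-9470 + 23273) = (47344 + 812*(-2))*13803 = (47344 - 1624)*13803 = 45720*13803 = 631073160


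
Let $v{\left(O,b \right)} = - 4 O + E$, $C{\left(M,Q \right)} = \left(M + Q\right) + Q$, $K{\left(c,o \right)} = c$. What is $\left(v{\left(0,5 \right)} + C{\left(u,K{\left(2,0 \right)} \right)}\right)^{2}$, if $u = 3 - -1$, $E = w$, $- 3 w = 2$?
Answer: $\frac{484}{9} \approx 53.778$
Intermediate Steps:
$w = - \frac{2}{3}$ ($w = \left(- \frac{1}{3}\right) 2 = - \frac{2}{3} \approx -0.66667$)
$E = - \frac{2}{3} \approx -0.66667$
$u = 4$ ($u = 3 + 1 = 4$)
$C{\left(M,Q \right)} = M + 2 Q$
$v{\left(O,b \right)} = - \frac{2}{3} - 4 O$ ($v{\left(O,b \right)} = - 4 O - \frac{2}{3} = - \frac{2}{3} - 4 O$)
$\left(v{\left(0,5 \right)} + C{\left(u,K{\left(2,0 \right)} \right)}\right)^{2} = \left(\left(- \frac{2}{3} - 0\right) + \left(4 + 2 \cdot 2\right)\right)^{2} = \left(\left(- \frac{2}{3} + 0\right) + \left(4 + 4\right)\right)^{2} = \left(- \frac{2}{3} + 8\right)^{2} = \left(\frac{22}{3}\right)^{2} = \frac{484}{9}$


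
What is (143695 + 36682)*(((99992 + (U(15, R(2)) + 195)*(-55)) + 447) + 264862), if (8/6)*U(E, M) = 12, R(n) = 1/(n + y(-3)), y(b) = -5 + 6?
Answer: 63868068537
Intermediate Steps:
y(b) = 1
R(n) = 1/(1 + n) (R(n) = 1/(n + 1) = 1/(1 + n))
U(E, M) = 9 (U(E, M) = (¾)*12 = 9)
(143695 + 36682)*(((99992 + (U(15, R(2)) + 195)*(-55)) + 447) + 264862) = (143695 + 36682)*(((99992 + (9 + 195)*(-55)) + 447) + 264862) = 180377*(((99992 + 204*(-55)) + 447) + 264862) = 180377*(((99992 - 11220) + 447) + 264862) = 180377*((88772 + 447) + 264862) = 180377*(89219 + 264862) = 180377*354081 = 63868068537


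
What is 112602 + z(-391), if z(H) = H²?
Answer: 265483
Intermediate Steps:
112602 + z(-391) = 112602 + (-391)² = 112602 + 152881 = 265483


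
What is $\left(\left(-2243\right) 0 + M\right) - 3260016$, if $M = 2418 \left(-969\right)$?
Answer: $-5603058$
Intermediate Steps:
$M = -2343042$
$\left(\left(-2243\right) 0 + M\right) - 3260016 = \left(\left(-2243\right) 0 - 2343042\right) - 3260016 = \left(0 - 2343042\right) - 3260016 = -2343042 - 3260016 = -5603058$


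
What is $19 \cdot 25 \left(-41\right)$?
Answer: $-19475$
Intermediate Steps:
$19 \cdot 25 \left(-41\right) = 475 \left(-41\right) = -19475$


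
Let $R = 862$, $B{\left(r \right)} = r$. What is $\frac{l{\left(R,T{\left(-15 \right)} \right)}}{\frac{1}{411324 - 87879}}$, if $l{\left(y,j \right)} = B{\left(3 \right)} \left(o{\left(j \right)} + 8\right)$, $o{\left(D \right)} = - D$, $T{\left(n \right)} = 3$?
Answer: $4851675$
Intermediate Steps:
$l{\left(y,j \right)} = 24 - 3 j$ ($l{\left(y,j \right)} = 3 \left(- j + 8\right) = 3 \left(8 - j\right) = 24 - 3 j$)
$\frac{l{\left(R,T{\left(-15 \right)} \right)}}{\frac{1}{411324 - 87879}} = \frac{24 - 9}{\frac{1}{411324 - 87879}} = \frac{24 - 9}{\frac{1}{323445}} = 15 \frac{1}{\frac{1}{323445}} = 15 \cdot 323445 = 4851675$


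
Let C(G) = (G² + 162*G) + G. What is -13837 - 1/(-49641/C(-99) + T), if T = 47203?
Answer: -1379677350983/99709283 ≈ -13837.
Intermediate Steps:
C(G) = G² + 163*G
-13837 - 1/(-49641/C(-99) + T) = -13837 - 1/(-49641*(-1/(99*(163 - 99))) + 47203) = -13837 - 1/(-49641/((-99*64)) + 47203) = -13837 - 1/(-49641/(-6336) + 47203) = -13837 - 1/(-49641*(-1/6336) + 47203) = -13837 - 1/(16547/2112 + 47203) = -13837 - 1/99709283/2112 = -13837 - 1*2112/99709283 = -13837 - 2112/99709283 = -1379677350983/99709283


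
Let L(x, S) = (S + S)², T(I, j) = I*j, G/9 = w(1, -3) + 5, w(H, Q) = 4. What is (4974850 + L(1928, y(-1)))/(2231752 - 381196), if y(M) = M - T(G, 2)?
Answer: 2540563/925278 ≈ 2.7457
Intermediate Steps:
G = 81 (G = 9*(4 + 5) = 9*9 = 81)
y(M) = -162 + M (y(M) = M - 81*2 = M - 1*162 = M - 162 = -162 + M)
L(x, S) = 4*S² (L(x, S) = (2*S)² = 4*S²)
(4974850 + L(1928, y(-1)))/(2231752 - 381196) = (4974850 + 4*(-162 - 1)²)/(2231752 - 381196) = (4974850 + 4*(-163)²)/1850556 = (4974850 + 4*26569)*(1/1850556) = (4974850 + 106276)*(1/1850556) = 5081126*(1/1850556) = 2540563/925278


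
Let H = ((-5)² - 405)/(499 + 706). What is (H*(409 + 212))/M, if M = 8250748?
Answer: -11799/497107567 ≈ -2.3735e-5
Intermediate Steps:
H = -76/241 (H = (25 - 405)/1205 = -380*1/1205 = -76/241 ≈ -0.31535)
(H*(409 + 212))/M = -76*(409 + 212)/241/8250748 = -76/241*621*(1/8250748) = -47196/241*1/8250748 = -11799/497107567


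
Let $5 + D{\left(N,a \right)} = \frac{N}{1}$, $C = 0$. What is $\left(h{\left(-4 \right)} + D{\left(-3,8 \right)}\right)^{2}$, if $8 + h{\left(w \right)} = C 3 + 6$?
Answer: $100$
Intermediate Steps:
$h{\left(w \right)} = -2$ ($h{\left(w \right)} = -8 + \left(0 \cdot 3 + 6\right) = -8 + \left(0 + 6\right) = -8 + 6 = -2$)
$D{\left(N,a \right)} = -5 + N$ ($D{\left(N,a \right)} = -5 + \frac{N}{1} = -5 + N 1 = -5 + N$)
$\left(h{\left(-4 \right)} + D{\left(-3,8 \right)}\right)^{2} = \left(-2 - 8\right)^{2} = \left(-10\right)^{2} = 100$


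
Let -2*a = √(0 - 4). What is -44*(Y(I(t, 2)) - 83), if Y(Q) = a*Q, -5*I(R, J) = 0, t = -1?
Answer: 3652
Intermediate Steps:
I(R, J) = 0 (I(R, J) = -⅕*0 = 0)
a = -I (a = -√(0 - 4)/2 = -I ≈ -1.0*I)
Y(Q) = -I*Q (Y(Q) = (-I)*Q = -I*Q)
-44*(Y(I(t, 2)) - 83) = -44*(-1*I*0 - 83) = -44*(0 - 83) = -44*(-83) = 3652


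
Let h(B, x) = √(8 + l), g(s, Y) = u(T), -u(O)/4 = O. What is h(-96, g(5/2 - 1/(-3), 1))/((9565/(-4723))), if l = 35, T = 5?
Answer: -4723*√43/9565 ≈ -3.2379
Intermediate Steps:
u(O) = -4*O
g(s, Y) = -20 (g(s, Y) = -4*5 = -20)
h(B, x) = √43 (h(B, x) = √(8 + 35) = √43)
h(-96, g(5/2 - 1/(-3), 1))/((9565/(-4723))) = √43/((9565/(-4723))) = √43/((9565*(-1/4723))) = √43/(-9565/4723) = √43*(-4723/9565) = -4723*√43/9565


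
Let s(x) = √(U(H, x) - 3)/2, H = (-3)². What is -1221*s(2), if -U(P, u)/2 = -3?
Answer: -1221*√3/2 ≈ -1057.4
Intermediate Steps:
H = 9
U(P, u) = 6 (U(P, u) = -2*(-3) = 6)
s(x) = √3/2 (s(x) = √(6 - 3)/2 = √3*(½) = √3/2)
-1221*s(2) = -1221*√3/2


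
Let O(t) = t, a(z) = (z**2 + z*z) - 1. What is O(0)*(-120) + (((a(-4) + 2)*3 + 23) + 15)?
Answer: 137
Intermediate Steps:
a(z) = -1 + 2*z**2 (a(z) = (z**2 + z**2) - 1 = 2*z**2 - 1 = -1 + 2*z**2)
O(0)*(-120) + (((a(-4) + 2)*3 + 23) + 15) = 0*(-120) + ((((-1 + 2*(-4)**2) + 2)*3 + 23) + 15) = 0 + ((((-1 + 2*16) + 2)*3 + 23) + 15) = 0 + ((((-1 + 32) + 2)*3 + 23) + 15) = 0 + (((31 + 2)*3 + 23) + 15) = 0 + ((33*3 + 23) + 15) = 0 + ((99 + 23) + 15) = 0 + (122 + 15) = 0 + 137 = 137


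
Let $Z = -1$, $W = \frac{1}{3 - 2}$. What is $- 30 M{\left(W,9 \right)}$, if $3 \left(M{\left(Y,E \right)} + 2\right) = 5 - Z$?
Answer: $0$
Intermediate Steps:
$W = 1$ ($W = 1^{-1} = 1$)
$M{\left(Y,E \right)} = 0$ ($M{\left(Y,E \right)} = -2 + \frac{5 - -1}{3} = -2 + \frac{5 + 1}{3} = -2 + \frac{1}{3} \cdot 6 = -2 + 2 = 0$)
$- 30 M{\left(W,9 \right)} = \left(-30\right) 0 = 0$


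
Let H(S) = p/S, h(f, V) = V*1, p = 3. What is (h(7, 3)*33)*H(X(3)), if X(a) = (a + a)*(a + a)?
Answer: 33/4 ≈ 8.2500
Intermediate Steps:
h(f, V) = V
X(a) = 4*a**2 (X(a) = (2*a)*(2*a) = 4*a**2)
H(S) = 3/S
(h(7, 3)*33)*H(X(3)) = (3*33)*(3/((4*3**2))) = 99*(3/((4*9))) = 99*(3/36) = 99*(3*(1/36)) = 99*(1/12) = 33/4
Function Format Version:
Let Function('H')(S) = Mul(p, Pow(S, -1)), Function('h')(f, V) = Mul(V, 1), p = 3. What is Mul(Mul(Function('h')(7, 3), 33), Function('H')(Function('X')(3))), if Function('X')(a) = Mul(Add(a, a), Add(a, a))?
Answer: Rational(33, 4) ≈ 8.2500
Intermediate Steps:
Function('h')(f, V) = V
Function('X')(a) = Mul(4, Pow(a, 2)) (Function('X')(a) = Mul(Mul(2, a), Mul(2, a)) = Mul(4, Pow(a, 2)))
Function('H')(S) = Mul(3, Pow(S, -1))
Mul(Mul(Function('h')(7, 3), 33), Function('H')(Function('X')(3))) = Mul(Mul(3, 33), Mul(3, Pow(Mul(4, Pow(3, 2)), -1))) = Mul(99, Mul(3, Pow(Mul(4, 9), -1))) = Mul(99, Mul(3, Pow(36, -1))) = Mul(99, Mul(3, Rational(1, 36))) = Mul(99, Rational(1, 12)) = Rational(33, 4)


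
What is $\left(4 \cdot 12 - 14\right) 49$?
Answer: $1666$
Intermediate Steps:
$\left(4 \cdot 12 - 14\right) 49 = \left(48 - 14\right) 49 = 34 \cdot 49 = 1666$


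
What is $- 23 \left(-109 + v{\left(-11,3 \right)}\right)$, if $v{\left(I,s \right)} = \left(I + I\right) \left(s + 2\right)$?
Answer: $5037$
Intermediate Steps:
$v{\left(I,s \right)} = 2 I \left(2 + s\right)$
$- 23 \left(-109 + v{\left(-11,3 \right)}\right) = - 23 \left(-109 + 2 \left(-11\right) \left(2 + 3\right)\right) = - 23 \left(-109 + 2 \left(-11\right) 5\right) = - 23 \left(-109 - 110\right) = \left(-23\right) \left(-219\right) = 5037$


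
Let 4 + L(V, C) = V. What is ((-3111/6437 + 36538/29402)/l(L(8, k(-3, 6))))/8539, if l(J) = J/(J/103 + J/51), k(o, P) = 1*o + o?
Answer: 11066862268/4244678495468679 ≈ 2.6072e-6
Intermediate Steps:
k(o, P) = 2*o (k(o, P) = o + o = 2*o)
L(V, C) = -4 + V
l(J) = 5253/154 (l(J) = J/(J*(1/103) + J*(1/51)) = J/(J/103 + J/51) = J/((154*J/5253)) = J*(5253/(154*J)) = 5253/154)
((-3111/6437 + 36538/29402)/l(L(8, k(-3, 6))))/8539 = ((-3111/6437 + 36538/29402)/(5253/154))/8539 = ((-3111*1/6437 + 36538*(1/29402))*(154/5253))*(1/8539) = ((-3111/6437 + 18269/14701)*(154/5253))*(1/8539) = ((71862742/94630337)*(154/5253))*(1/8539) = (11066862268/497093160261)*(1/8539) = 11066862268/4244678495468679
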